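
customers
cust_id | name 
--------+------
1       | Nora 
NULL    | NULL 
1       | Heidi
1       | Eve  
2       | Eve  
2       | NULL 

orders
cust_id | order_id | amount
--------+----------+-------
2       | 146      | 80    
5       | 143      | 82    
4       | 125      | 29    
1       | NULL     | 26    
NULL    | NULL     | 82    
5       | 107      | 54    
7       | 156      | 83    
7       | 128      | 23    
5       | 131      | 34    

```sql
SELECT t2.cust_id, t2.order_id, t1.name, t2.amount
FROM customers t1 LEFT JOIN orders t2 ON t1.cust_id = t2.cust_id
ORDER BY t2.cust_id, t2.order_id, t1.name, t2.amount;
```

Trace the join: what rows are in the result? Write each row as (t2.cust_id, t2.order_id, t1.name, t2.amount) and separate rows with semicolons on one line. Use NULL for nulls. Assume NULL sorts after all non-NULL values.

(1, NULL, Eve, 26); (1, NULL, Heidi, 26); (1, NULL, Nora, 26); (2, 146, Eve, 80); (2, 146, NULL, 80); (NULL, NULL, NULL, NULL)

LEFT JOIN keeps every row from `customers`; unmatched rows get NULL for `orders`'s columns.
Matching on t1.cust_id = t2.cust_id. A NULL in a compared column never satisfies the condition.
- t1 (cust_id=1) pairs with 1 row(s) of t2.
- t1 (cust_id=NULL) has no partner → padded with NULL.
- t1 (cust_id=1) pairs with 1 row(s) of t2.
- t1 (cust_id=1) pairs with 1 row(s) of t2.
- t1 (cust_id=2) pairs with 1 row(s) of t2.
- t1 (cust_id=2) pairs with 1 row(s) of t2.
After projecting and ordering:
t2.cust_id | t2.order_id | t1.name | t2.amount
1 | NULL | Eve | 26
1 | NULL | Heidi | 26
1 | NULL | Nora | 26
2 | 146 | Eve | 80
2 | 146 | NULL | 80
NULL | NULL | NULL | NULL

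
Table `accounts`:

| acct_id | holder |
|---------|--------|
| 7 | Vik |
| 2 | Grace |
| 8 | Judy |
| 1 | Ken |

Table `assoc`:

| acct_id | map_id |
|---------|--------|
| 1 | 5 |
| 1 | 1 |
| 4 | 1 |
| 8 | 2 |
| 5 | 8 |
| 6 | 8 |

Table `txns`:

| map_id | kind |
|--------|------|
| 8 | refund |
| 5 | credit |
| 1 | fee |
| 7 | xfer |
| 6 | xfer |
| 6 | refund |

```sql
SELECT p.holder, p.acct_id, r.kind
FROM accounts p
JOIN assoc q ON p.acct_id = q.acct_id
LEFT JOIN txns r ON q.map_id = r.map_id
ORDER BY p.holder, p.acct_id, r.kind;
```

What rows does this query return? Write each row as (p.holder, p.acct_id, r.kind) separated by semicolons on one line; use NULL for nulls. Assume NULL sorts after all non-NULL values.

(Judy, 8, NULL); (Ken, 1, credit); (Ken, 1, fee)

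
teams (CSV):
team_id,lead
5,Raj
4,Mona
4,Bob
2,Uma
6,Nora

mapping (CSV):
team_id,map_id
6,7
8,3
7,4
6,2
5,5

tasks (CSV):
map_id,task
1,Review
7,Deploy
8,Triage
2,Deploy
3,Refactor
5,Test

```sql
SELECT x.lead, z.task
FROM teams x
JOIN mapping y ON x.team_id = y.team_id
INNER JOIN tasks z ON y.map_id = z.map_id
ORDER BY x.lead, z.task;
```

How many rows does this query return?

Step 1 — x INNER JOIN y on team_id → 3 row(s).
Then INNER JOIN `tasks z` on map_id: keep only rows whose y.map_id appears in z.
Result: 3 row(s).

3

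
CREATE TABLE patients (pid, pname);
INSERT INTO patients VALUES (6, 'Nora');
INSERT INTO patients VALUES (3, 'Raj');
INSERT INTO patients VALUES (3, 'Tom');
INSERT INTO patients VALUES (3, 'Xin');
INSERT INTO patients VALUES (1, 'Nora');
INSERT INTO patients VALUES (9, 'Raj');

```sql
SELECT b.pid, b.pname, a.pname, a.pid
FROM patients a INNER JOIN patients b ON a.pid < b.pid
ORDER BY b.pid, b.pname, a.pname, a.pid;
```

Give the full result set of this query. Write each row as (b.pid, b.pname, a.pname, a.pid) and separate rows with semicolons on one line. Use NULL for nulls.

(3, Raj, Nora, 1); (3, Tom, Nora, 1); (3, Xin, Nora, 1); (6, Nora, Nora, 1); (6, Nora, Raj, 3); (6, Nora, Tom, 3); (6, Nora, Xin, 3); (9, Raj, Nora, 1); (9, Raj, Nora, 6); (9, Raj, Raj, 3); (9, Raj, Tom, 3); (9, Raj, Xin, 3)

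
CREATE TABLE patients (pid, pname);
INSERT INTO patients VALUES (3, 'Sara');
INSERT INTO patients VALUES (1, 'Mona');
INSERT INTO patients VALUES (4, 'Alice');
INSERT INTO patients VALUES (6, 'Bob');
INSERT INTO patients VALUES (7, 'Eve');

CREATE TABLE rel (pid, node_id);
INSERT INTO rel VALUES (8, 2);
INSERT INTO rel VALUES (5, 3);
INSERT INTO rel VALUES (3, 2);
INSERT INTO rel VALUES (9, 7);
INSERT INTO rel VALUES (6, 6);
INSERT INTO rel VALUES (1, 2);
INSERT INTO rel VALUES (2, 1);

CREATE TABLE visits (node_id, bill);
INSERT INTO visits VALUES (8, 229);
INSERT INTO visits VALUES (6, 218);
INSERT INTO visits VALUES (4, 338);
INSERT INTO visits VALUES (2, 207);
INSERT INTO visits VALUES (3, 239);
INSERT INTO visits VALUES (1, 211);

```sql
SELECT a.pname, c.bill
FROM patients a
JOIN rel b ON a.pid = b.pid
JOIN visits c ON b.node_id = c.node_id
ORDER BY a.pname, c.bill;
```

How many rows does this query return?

Joins associate left-to-right: patients INNER JOIN rel on pid gives 3 intermediate row(s).
Then INNER JOIN `visits c` on node_id: keep only rows whose b.node_id appears in c.
Result: 3 row(s).

3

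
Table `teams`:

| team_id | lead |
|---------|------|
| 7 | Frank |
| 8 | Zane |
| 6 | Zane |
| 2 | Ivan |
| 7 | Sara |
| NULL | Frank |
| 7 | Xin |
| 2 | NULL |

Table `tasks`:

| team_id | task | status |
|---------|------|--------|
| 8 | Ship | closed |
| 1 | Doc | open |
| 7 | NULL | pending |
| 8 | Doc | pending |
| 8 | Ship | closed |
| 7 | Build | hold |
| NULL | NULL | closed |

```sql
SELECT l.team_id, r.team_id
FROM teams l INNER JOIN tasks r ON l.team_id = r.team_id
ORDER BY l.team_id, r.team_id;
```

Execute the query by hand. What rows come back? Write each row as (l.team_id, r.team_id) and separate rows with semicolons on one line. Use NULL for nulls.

(7, 7); (7, 7); (7, 7); (7, 7); (7, 7); (7, 7); (8, 8); (8, 8); (8, 8)

INNER JOIN keeps only pairs where the ON condition holds.
Matching on l.team_id = r.team_id. A NULL in a compared column never satisfies the condition.
- l[0] team_id=7 → 2 match(es) in r → 2 row(s).
- l[1] team_id=8 → 3 match(es) in r → 3 row(s).
- l[2] team_id=6 → no match; dropped.
- l[3] team_id=2 → no match; dropped.
- l[4] team_id=7 → 2 match(es) in r → 2 row(s).
- l[5] team_id=NULL → no match; dropped.
- l[6] team_id=7 → 2 match(es) in r → 2 row(s).
- l[7] team_id=2 → no match; dropped.
After projecting and ordering:
l.team_id | r.team_id
7 | 7
7 | 7
7 | 7
7 | 7
7 | 7
7 | 7
8 | 8
8 | 8
8 | 8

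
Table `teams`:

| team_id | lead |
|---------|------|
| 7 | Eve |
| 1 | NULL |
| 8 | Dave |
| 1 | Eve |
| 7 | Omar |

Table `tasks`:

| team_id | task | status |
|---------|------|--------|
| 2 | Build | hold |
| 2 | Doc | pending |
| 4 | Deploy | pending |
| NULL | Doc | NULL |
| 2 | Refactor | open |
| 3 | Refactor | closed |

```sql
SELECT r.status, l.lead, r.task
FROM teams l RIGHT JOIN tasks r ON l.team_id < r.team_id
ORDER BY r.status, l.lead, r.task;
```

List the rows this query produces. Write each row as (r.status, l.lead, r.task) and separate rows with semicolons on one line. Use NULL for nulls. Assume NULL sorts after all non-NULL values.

RIGHT JOIN keeps every row from `tasks`; unmatched rows get NULL for `teams`'s columns.
Matching on l.team_id < r.team_id. A NULL in a compared column never satisfies the condition.
Matched pairs: 10; unmatched r rows kept: 1.

(closed, Eve, Refactor); (closed, NULL, Refactor); (hold, Eve, Build); (hold, NULL, Build); (open, Eve, Refactor); (open, NULL, Refactor); (pending, Eve, Deploy); (pending, Eve, Doc); (pending, NULL, Deploy); (pending, NULL, Doc); (NULL, NULL, Doc)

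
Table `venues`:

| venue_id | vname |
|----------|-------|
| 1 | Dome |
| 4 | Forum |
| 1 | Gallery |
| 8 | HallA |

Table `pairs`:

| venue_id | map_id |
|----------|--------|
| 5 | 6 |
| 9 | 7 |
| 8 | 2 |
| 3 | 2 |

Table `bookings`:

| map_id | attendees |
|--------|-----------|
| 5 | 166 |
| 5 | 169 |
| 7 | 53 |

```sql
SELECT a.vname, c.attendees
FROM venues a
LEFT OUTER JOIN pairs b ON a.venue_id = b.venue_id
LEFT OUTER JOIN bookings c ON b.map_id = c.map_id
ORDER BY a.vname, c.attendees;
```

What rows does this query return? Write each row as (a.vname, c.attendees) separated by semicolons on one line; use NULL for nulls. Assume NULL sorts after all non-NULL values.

(Dome, NULL); (Forum, NULL); (Gallery, NULL); (HallA, NULL)

Step 1 — a LEFT JOIN b on venue_id → 4 row(s).
Then LEFT JOIN `bookings c` on map_id: each of those 4 rows is kept; rows whose b.map_id has no match in c get NULL for c's columns.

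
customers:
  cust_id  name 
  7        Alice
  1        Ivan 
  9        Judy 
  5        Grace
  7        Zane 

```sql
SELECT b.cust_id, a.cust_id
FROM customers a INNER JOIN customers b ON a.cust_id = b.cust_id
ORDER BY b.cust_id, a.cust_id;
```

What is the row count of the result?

7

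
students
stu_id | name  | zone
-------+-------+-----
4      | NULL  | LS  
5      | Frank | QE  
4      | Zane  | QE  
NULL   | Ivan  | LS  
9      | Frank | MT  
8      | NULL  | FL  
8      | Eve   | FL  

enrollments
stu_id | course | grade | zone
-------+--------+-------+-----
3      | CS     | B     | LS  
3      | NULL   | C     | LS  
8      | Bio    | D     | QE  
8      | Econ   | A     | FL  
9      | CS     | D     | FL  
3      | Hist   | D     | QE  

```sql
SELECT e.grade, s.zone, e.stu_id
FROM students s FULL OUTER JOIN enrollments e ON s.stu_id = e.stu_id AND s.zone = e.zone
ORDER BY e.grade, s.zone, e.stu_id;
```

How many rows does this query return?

12

FULL OUTER JOIN keeps every row from both sides; unmatched rows get NULL for the other side's columns.
Matching on s.stu_id = e.stu_id AND s.zone = e.zone. A NULL in a compared column never satisfies the condition.
- s[0] stu_id=4, zone=LS → no match; kept with NULLs on the e side.
- s[1] stu_id=5, zone=QE → no match; kept with NULLs on the e side.
- s[2] stu_id=4, zone=QE → no match; kept with NULLs on the e side.
- s[3] stu_id=NULL, zone=LS → no match; kept with NULLs on the e side.
- s[4] stu_id=9, zone=MT → no match; kept with NULLs on the e side.
- s[5] stu_id=8, zone=FL → 1 match(es) in e → 1 row(s).
- s[6] stu_id=8, zone=FL → 1 match(es) in e → 1 row(s).
- plus 5 unmatched e row(s), each kept with NULL s columns.
Total: 2 matched + 10 padded = 12 rows.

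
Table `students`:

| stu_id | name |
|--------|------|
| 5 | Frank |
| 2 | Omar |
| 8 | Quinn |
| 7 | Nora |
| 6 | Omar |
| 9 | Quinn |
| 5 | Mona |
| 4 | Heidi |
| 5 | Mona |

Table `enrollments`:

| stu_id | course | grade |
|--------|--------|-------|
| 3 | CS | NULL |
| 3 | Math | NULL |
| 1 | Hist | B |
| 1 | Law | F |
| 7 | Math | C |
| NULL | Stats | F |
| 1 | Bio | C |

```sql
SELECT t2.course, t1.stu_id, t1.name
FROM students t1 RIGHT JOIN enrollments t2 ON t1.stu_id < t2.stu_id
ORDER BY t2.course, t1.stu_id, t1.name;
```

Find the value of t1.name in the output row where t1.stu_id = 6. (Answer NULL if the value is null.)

Omar

RIGHT JOIN keeps every row from `enrollments`; unmatched rows get NULL for `students`'s columns.
Matching on t1.stu_id < t2.stu_id. A NULL in a compared column never satisfies the condition.
- stu_id=5: 1 matching t2 row(s), so 1 row(s) emitted.
- stu_id=2: 3 matching t2 row(s), so 3 row(s) emitted.
- stu_id=8: no matching t2 row.
- stu_id=7: no matching t2 row.
- stu_id=6: 1 matching t2 row(s), so 1 row(s) emitted.
- stu_id=9: no matching t2 row.
- stu_id=5: 1 matching t2 row(s), so 1 row(s) emitted.
- stu_id=4: 1 matching t2 row(s), so 1 row(s) emitted.
- stu_id=5: 1 matching t2 row(s), so 1 row(s) emitted.
- 4 t2 row(s) had no t1 match → kept, t1 columns NULL.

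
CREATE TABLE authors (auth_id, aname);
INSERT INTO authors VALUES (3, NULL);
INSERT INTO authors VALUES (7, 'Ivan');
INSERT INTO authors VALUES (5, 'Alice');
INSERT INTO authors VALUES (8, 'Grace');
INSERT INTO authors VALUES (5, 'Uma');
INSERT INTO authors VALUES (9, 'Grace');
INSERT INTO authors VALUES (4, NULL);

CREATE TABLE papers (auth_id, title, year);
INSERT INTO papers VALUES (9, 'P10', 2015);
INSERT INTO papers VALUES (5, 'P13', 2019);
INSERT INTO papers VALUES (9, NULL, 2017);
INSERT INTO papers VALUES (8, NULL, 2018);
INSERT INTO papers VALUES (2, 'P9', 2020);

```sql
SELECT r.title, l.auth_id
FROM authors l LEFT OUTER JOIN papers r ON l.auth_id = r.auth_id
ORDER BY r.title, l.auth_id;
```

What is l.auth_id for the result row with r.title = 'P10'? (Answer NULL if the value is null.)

9

LEFT JOIN keeps every row from `authors`; unmatched rows get NULL for `papers`'s columns.
Matching on l.auth_id = r.auth_id.
Matched pairs: 5; unmatched l rows kept: 3.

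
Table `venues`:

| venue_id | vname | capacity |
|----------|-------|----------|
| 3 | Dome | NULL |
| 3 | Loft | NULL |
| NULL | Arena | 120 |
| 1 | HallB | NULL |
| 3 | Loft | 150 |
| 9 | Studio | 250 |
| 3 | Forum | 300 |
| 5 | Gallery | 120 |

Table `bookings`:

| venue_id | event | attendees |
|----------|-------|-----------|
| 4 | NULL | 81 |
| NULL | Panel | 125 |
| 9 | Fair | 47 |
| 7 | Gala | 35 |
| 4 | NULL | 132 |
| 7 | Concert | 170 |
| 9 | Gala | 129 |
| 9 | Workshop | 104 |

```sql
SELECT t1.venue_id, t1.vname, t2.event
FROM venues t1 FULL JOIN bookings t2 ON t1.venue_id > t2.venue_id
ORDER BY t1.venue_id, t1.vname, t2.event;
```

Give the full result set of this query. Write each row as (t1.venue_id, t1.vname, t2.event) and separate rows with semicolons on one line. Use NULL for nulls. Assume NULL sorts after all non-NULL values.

(1, HallB, NULL); (3, Dome, NULL); (3, Forum, NULL); (3, Loft, NULL); (3, Loft, NULL); (5, Gallery, NULL); (5, Gallery, NULL); (9, Studio, Concert); (9, Studio, Gala); (9, Studio, NULL); (9, Studio, NULL); (NULL, Arena, NULL); (NULL, NULL, Fair); (NULL, NULL, Gala); (NULL, NULL, Panel); (NULL, NULL, Workshop)

FULL OUTER JOIN keeps every row from both sides; unmatched rows get NULL for the other side's columns.
Matching on t1.venue_id > t2.venue_id. A NULL in a compared column never satisfies the condition.
- t1[0] venue_id=3 → no match; kept with NULLs on the t2 side.
- t1[1] venue_id=3 → no match; kept with NULLs on the t2 side.
- t1[2] venue_id=NULL → no match; kept with NULLs on the t2 side.
- t1[3] venue_id=1 → no match; kept with NULLs on the t2 side.
- t1[4] venue_id=3 → no match; kept with NULLs on the t2 side.
- t1[5] venue_id=9 → 4 match(es) in t2 → 4 row(s).
- t1[6] venue_id=3 → no match; kept with NULLs on the t2 side.
- t1[7] venue_id=5 → 2 match(es) in t2 → 2 row(s).
- 4 t2 row(s) had no t1 match → kept, t1 columns NULL.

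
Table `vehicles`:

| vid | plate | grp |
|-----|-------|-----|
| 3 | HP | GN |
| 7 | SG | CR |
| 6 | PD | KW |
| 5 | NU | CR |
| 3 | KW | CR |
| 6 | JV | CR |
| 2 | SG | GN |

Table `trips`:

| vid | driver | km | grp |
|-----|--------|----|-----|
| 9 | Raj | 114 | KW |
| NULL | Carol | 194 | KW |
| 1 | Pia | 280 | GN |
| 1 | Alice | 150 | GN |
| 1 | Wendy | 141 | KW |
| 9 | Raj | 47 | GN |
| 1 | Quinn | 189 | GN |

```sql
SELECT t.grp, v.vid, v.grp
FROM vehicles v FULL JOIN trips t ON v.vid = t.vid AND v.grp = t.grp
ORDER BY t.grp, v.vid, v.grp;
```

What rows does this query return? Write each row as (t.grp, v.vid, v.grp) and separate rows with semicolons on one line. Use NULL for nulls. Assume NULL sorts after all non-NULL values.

FULL OUTER JOIN keeps every row from both sides; unmatched rows get NULL for the other side's columns.
Matching on v.vid = t.vid AND v.grp = t.grp. A NULL in a compared column never satisfies the condition.
- v[0] vid=3, grp=GN → no match; kept with NULLs on the t side.
- v[1] vid=7, grp=CR → no match; kept with NULLs on the t side.
- v[2] vid=6, grp=KW → no match; kept with NULLs on the t side.
- v[3] vid=5, grp=CR → no match; kept with NULLs on the t side.
- v[4] vid=3, grp=CR → no match; kept with NULLs on the t side.
- v[5] vid=6, grp=CR → no match; kept with NULLs on the t side.
- v[6] vid=2, grp=GN → no match; kept with NULLs on the t side.
- plus 7 unmatched t row(s), each kept with NULL v columns.

(GN, NULL, NULL); (GN, NULL, NULL); (GN, NULL, NULL); (GN, NULL, NULL); (KW, NULL, NULL); (KW, NULL, NULL); (KW, NULL, NULL); (NULL, 2, GN); (NULL, 3, CR); (NULL, 3, GN); (NULL, 5, CR); (NULL, 6, CR); (NULL, 6, KW); (NULL, 7, CR)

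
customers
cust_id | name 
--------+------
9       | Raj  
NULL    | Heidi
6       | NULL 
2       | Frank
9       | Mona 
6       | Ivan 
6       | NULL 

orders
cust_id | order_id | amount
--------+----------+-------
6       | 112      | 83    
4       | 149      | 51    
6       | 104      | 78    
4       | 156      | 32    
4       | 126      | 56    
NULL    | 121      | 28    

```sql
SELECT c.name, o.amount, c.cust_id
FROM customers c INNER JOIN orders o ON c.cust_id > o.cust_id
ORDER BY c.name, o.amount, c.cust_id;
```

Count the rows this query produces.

INNER JOIN keeps only pairs where the ON condition holds.
Matching on c.cust_id > o.cust_id. A NULL in a compared column never satisfies the condition.
- c (cust_id=9) pairs with 5 row(s) of o.
- c (cust_id=NULL) has no partner → excluded.
- c (cust_id=6) pairs with 3 row(s) of o.
- c (cust_id=2) has no partner → excluded.
- c (cust_id=9) pairs with 5 row(s) of o.
- c (cust_id=6) pairs with 3 row(s) of o.
- c (cust_id=6) pairs with 3 row(s) of o.
Total: 19 rows.

19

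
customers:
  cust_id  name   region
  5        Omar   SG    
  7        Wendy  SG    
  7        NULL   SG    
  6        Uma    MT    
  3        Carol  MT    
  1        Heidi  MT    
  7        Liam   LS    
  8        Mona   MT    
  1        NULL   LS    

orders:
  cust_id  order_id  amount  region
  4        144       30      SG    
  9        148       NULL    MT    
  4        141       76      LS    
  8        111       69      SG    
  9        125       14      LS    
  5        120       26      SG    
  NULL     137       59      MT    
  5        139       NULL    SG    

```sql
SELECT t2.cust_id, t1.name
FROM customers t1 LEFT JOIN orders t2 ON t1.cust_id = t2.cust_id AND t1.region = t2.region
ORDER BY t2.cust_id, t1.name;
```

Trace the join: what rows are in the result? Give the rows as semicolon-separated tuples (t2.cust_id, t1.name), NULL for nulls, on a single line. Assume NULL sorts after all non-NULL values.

LEFT JOIN keeps every row from `customers`; unmatched rows get NULL for `orders`'s columns.
Matching on t1.cust_id = t2.cust_id AND t1.region = t2.region. A NULL in a compared column never satisfies the condition.
- t1 row (cust_id=5, region=SG): matches 2 t2 row(s) → 2 output row(s).
- t1 row (cust_id=7, region=SG): no match → kept, t2 columns NULL.
- t1 row (cust_id=7, region=SG): no match → kept, t2 columns NULL.
- t1 row (cust_id=6, region=MT): no match → kept, t2 columns NULL.
- t1 row (cust_id=3, region=MT): no match → kept, t2 columns NULL.
- t1 row (cust_id=1, region=MT): no match → kept, t2 columns NULL.
- t1 row (cust_id=7, region=LS): no match → kept, t2 columns NULL.
- t1 row (cust_id=8, region=MT): no match → kept, t2 columns NULL.
- t1 row (cust_id=1, region=LS): no match → kept, t2 columns NULL.
After projecting and ordering:
t2.cust_id | t1.name
5 | Omar
5 | Omar
NULL | Carol
NULL | Heidi
NULL | Liam
NULL | Mona
NULL | Uma
NULL | Wendy
NULL | NULL
NULL | NULL

(5, Omar); (5, Omar); (NULL, Carol); (NULL, Heidi); (NULL, Liam); (NULL, Mona); (NULL, Uma); (NULL, Wendy); (NULL, NULL); (NULL, NULL)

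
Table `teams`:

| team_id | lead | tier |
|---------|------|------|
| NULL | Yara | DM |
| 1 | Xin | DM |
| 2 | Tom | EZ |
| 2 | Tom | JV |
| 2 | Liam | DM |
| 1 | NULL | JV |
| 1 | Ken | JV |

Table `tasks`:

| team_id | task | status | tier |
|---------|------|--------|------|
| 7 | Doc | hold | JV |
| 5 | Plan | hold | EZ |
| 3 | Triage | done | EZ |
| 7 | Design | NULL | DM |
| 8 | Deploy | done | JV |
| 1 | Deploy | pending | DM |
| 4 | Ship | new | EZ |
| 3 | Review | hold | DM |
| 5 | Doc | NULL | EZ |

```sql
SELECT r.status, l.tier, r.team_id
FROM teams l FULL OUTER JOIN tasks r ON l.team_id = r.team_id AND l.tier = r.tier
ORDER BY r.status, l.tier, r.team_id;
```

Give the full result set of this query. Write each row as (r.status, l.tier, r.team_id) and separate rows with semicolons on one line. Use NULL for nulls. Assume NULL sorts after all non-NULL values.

FULL OUTER JOIN keeps every row from both sides; unmatched rows get NULL for the other side's columns.
Matching on l.team_id = r.team_id AND l.tier = r.tier. A NULL in a compared column never satisfies the condition.
Matched pairs: 1; unmatched l rows kept: 6; unmatched r rows kept: 8.

(done, NULL, 3); (done, NULL, 8); (hold, NULL, 3); (hold, NULL, 5); (hold, NULL, 7); (new, NULL, 4); (pending, DM, 1); (NULL, DM, NULL); (NULL, DM, NULL); (NULL, EZ, NULL); (NULL, JV, NULL); (NULL, JV, NULL); (NULL, JV, NULL); (NULL, NULL, 5); (NULL, NULL, 7)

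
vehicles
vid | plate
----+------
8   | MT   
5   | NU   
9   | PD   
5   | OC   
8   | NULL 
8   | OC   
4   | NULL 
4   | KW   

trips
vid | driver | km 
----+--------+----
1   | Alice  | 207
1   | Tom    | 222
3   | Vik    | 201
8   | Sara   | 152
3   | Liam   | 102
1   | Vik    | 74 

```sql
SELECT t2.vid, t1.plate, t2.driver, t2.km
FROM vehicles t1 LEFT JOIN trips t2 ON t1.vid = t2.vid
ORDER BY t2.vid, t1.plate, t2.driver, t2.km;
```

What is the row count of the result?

LEFT JOIN keeps every row from `vehicles`; unmatched rows get NULL for `trips`'s columns.
Matching on t1.vid = t2.vid.
- t1 (vid=8) pairs with 1 row(s) of t2.
- t1 (vid=5) has no partner → padded with NULL.
- t1 (vid=9) has no partner → padded with NULL.
- t1 (vid=5) has no partner → padded with NULL.
- t1 (vid=8) pairs with 1 row(s) of t2.
- t1 (vid=8) pairs with 1 row(s) of t2.
- t1 (vid=4) has no partner → padded with NULL.
- t1 (vid=4) has no partner → padded with NULL.
Total: 3 matched + 5 padded = 8 rows.

8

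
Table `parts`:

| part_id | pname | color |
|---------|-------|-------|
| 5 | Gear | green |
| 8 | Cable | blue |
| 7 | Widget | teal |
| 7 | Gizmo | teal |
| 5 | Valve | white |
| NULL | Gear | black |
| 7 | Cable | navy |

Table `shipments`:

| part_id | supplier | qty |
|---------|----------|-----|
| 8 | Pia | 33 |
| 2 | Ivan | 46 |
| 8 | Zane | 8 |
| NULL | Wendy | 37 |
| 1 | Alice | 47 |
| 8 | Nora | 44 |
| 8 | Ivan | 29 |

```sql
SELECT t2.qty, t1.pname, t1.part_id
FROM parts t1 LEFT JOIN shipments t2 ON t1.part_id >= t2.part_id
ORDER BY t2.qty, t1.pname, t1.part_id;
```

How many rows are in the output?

LEFT JOIN keeps every row from `parts`; unmatched rows get NULL for `shipments`'s columns.
Matching on t1.part_id >= t2.part_id. A NULL in a compared column never satisfies the condition.
- t1 row (part_id=5): matches 2 t2 row(s) → 2 output row(s).
- t1 row (part_id=8): matches 6 t2 row(s) → 6 output row(s).
- t1 row (part_id=7): matches 2 t2 row(s) → 2 output row(s).
- t1 row (part_id=7): matches 2 t2 row(s) → 2 output row(s).
- t1 row (part_id=5): matches 2 t2 row(s) → 2 output row(s).
- t1 row (part_id=NULL): no match → kept, t2 columns NULL.
- t1 row (part_id=7): matches 2 t2 row(s) → 2 output row(s).
Total: 16 matched + 1 padded = 17 rows.

17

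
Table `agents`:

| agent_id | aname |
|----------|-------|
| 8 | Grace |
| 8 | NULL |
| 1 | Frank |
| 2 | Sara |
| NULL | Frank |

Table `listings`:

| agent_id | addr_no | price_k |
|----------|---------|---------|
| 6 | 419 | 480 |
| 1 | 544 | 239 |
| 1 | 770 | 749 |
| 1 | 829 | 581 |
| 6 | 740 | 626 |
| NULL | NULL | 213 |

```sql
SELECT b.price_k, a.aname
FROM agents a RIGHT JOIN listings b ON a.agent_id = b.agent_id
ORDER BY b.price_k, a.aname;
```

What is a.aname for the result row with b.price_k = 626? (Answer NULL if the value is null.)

RIGHT JOIN keeps every row from `listings`; unmatched rows get NULL for `agents`'s columns.
Matching on a.agent_id = b.agent_id. A NULL in a compared column never satisfies the condition.
Matched pairs: 3; unmatched b rows kept: 3.

NULL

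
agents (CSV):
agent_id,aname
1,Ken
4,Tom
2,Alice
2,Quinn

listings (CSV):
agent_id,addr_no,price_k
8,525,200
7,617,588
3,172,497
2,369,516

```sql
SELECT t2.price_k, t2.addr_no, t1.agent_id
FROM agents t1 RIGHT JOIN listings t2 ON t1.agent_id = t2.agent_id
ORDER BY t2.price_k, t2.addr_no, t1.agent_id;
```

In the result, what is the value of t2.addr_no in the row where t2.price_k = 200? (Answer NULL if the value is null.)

525

RIGHT JOIN keeps every row from `listings`; unmatched rows get NULL for `agents`'s columns.
Matching on t1.agent_id = t2.agent_id.
Matched pairs: 2; unmatched t2 rows kept: 3.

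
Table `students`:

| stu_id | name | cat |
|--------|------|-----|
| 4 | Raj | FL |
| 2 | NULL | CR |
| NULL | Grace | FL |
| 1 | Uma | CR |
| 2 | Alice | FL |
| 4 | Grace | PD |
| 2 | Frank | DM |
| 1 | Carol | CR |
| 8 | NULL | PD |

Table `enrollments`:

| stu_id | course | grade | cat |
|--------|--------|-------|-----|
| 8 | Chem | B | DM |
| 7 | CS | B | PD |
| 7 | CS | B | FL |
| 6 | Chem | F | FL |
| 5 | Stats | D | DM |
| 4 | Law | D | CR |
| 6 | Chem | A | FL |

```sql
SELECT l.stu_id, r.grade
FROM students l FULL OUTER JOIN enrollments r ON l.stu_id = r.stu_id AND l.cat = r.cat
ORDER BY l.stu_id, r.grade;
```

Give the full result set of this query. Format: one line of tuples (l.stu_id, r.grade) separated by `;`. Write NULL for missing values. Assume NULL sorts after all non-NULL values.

FULL OUTER JOIN keeps every row from both sides; unmatched rows get NULL for the other side's columns.
Matching on l.stu_id = r.stu_id AND l.cat = r.cat. A NULL in a compared column never satisfies the condition.
Matched pairs: 0; unmatched l rows kept: 9; unmatched r rows kept: 7.

(1, NULL); (1, NULL); (2, NULL); (2, NULL); (2, NULL); (4, NULL); (4, NULL); (8, NULL); (NULL, A); (NULL, B); (NULL, B); (NULL, B); (NULL, D); (NULL, D); (NULL, F); (NULL, NULL)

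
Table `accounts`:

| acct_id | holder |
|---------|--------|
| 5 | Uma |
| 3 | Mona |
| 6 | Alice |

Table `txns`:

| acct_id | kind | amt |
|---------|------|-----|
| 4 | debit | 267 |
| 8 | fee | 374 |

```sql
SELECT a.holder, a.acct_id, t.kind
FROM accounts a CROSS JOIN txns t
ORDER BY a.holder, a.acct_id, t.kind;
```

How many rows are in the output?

CROSS JOIN pairs every row of `accounts` with every row of `txns`: 3 × 2 = 6 rows.

6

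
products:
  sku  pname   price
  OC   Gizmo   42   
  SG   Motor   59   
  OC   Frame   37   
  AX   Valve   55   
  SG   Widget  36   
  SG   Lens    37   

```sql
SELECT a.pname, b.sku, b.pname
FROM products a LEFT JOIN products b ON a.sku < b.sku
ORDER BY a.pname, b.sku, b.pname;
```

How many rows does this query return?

14

LEFT JOIN keeps every row from `products a`; unmatched rows get NULL for `products b`'s columns.
Matching on a.sku < b.sku.
- a[0] sku=OC → 3 match(es) in b → 3 row(s).
- a[1] sku=SG → no match; kept with NULLs on the b side.
- a[2] sku=OC → 3 match(es) in b → 3 row(s).
- a[3] sku=AX → 5 match(es) in b → 5 row(s).
- a[4] sku=SG → no match; kept with NULLs on the b side.
- a[5] sku=SG → no match; kept with NULLs on the b side.
Total: 11 matched + 3 padded = 14 rows.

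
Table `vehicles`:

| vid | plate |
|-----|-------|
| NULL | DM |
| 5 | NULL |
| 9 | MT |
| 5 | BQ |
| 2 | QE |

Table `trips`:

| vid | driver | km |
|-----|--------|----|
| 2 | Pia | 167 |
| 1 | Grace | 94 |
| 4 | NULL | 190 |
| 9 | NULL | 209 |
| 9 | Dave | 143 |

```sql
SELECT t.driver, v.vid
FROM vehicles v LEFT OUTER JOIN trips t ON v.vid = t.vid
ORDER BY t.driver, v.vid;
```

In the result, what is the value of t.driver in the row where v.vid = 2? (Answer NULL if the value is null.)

Pia

LEFT JOIN keeps every row from `vehicles`; unmatched rows get NULL for `trips`'s columns.
Matching on v.vid = t.vid. A NULL in a compared column never satisfies the condition.
Matched pairs: 3; unmatched v rows kept: 3.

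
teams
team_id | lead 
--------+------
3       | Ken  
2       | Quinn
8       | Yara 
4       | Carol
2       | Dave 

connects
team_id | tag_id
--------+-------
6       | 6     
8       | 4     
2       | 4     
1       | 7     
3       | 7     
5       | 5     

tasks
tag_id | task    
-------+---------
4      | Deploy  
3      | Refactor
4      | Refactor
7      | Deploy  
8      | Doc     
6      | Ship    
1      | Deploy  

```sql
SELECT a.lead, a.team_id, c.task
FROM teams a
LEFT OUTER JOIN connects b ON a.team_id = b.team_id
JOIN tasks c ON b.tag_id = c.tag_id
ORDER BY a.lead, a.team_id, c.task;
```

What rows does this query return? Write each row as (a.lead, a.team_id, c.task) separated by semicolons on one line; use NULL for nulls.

(Dave, 2, Deploy); (Dave, 2, Refactor); (Ken, 3, Deploy); (Quinn, 2, Deploy); (Quinn, 2, Refactor); (Yara, 8, Deploy); (Yara, 8, Refactor)

Evaluate left to right. First `teams a LEFT JOIN connects b` on team_id: 5 row(s).
Then INNER JOIN `tasks c` on tag_id: keep only rows whose b.tag_id appears in c.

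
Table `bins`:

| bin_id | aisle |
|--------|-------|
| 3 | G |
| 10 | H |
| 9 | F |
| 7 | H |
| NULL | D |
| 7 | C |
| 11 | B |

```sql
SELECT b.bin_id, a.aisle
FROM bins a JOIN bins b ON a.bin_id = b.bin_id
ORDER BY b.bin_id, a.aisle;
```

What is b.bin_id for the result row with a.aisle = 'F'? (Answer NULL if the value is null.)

9

INNER JOIN keeps only pairs where the ON condition holds.
Matching on a.bin_id = b.bin_id. A NULL in a compared column never satisfies the condition.
- a row (bin_id=3): matches 1 b row(s) → 1 output row(s).
- a row (bin_id=10): matches 1 b row(s) → 1 output row(s).
- a row (bin_id=9): matches 1 b row(s) → 1 output row(s).
- a row (bin_id=7): matches 2 b row(s) → 2 output row(s).
- a row (bin_id=NULL): no match → dropped.
- a row (bin_id=7): matches 2 b row(s) → 2 output row(s).
- a row (bin_id=11): matches 1 b row(s) → 1 output row(s).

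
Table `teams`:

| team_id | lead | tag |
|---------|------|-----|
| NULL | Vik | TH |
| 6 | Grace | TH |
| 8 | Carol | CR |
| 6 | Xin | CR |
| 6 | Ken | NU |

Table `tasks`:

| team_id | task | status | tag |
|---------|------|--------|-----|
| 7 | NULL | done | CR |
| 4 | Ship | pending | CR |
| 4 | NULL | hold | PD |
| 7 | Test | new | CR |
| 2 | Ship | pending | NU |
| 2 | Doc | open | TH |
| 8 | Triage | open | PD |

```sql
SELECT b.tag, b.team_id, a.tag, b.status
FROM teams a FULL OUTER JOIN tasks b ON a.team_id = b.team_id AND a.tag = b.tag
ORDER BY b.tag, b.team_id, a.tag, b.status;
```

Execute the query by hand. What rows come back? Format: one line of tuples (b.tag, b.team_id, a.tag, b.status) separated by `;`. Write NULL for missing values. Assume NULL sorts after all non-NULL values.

(CR, 4, NULL, pending); (CR, 7, NULL, done); (CR, 7, NULL, new); (NU, 2, NULL, pending); (PD, 4, NULL, hold); (PD, 8, NULL, open); (TH, 2, NULL, open); (NULL, NULL, CR, NULL); (NULL, NULL, CR, NULL); (NULL, NULL, NU, NULL); (NULL, NULL, TH, NULL); (NULL, NULL, TH, NULL)

FULL OUTER JOIN keeps every row from both sides; unmatched rows get NULL for the other side's columns.
Matching on a.team_id = b.team_id AND a.tag = b.tag. A NULL in a compared column never satisfies the condition.
- team_id=NULL, tag=TH: no b row matches, row kept with b columns NULL.
- team_id=6, tag=TH: no b row matches, row kept with b columns NULL.
- team_id=8, tag=CR: no b row matches, row kept with b columns NULL.
- team_id=6, tag=CR: no b row matches, row kept with b columns NULL.
- team_id=6, tag=NU: no b row matches, row kept with b columns NULL.
- 7 b row(s) had no a match → kept, a columns NULL.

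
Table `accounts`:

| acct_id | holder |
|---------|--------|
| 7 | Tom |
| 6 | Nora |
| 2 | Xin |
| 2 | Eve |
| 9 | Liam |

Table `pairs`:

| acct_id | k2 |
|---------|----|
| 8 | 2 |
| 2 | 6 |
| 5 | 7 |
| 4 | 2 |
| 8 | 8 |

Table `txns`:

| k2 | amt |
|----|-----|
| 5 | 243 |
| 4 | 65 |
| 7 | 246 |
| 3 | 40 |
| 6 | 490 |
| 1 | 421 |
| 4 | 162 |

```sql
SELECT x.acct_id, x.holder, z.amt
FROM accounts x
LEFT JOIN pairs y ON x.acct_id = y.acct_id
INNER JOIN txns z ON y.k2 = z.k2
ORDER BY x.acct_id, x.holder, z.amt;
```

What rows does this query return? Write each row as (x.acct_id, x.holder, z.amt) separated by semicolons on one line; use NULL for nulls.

(2, Eve, 490); (2, Xin, 490)

Step 1 — x LEFT JOIN y on acct_id → 5 row(s).
Then INNER JOIN `txns z` on k2: keep only rows whose y.k2 appears in z.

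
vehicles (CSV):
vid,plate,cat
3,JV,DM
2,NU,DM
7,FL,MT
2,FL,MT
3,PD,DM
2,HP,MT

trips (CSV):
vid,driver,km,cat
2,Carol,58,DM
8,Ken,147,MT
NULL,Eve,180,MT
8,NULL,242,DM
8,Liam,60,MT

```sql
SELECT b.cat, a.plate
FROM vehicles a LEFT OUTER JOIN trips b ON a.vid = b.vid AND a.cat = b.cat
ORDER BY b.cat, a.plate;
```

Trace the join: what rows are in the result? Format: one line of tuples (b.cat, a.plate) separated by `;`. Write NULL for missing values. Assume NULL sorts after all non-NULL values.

(DM, NU); (NULL, FL); (NULL, FL); (NULL, HP); (NULL, JV); (NULL, PD)

LEFT JOIN keeps every row from `vehicles`; unmatched rows get NULL for `trips`'s columns.
Matching on a.vid = b.vid AND a.cat = b.cat. A NULL in a compared column never satisfies the condition.
Matched pairs: 1; unmatched a rows kept: 5.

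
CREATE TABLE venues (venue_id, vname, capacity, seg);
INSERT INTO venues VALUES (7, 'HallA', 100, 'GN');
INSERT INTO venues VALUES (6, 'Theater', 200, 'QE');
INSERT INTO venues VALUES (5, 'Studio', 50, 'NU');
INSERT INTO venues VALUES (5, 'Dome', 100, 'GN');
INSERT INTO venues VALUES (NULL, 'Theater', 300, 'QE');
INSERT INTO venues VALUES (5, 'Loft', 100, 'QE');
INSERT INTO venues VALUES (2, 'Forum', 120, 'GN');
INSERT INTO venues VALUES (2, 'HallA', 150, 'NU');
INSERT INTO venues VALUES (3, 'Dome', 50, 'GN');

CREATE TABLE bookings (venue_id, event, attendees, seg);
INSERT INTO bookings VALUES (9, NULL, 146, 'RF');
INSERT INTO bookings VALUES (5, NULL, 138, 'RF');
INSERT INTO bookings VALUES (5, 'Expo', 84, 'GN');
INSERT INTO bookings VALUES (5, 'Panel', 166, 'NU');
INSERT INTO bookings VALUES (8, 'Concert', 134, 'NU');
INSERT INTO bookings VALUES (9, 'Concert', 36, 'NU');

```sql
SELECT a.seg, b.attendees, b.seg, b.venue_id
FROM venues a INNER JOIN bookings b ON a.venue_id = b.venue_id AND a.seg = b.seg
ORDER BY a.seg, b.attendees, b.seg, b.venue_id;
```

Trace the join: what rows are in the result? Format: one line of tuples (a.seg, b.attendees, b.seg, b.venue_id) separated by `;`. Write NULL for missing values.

(GN, 84, GN, 5); (NU, 166, NU, 5)

INNER JOIN keeps only pairs where the ON condition holds.
Matching on a.venue_id = b.venue_id AND a.seg = b.seg. A NULL in a compared column never satisfies the condition.
- a (venue_id=7, seg=GN) has no partner → excluded.
- a (venue_id=6, seg=QE) has no partner → excluded.
- a (venue_id=5, seg=NU) pairs with 1 row(s) of b.
- a (venue_id=5, seg=GN) pairs with 1 row(s) of b.
- a (venue_id=NULL, seg=QE) has no partner → excluded.
- a (venue_id=5, seg=QE) has no partner → excluded.
- a (venue_id=2, seg=GN) has no partner → excluded.
- a (venue_id=2, seg=NU) has no partner → excluded.
- a (venue_id=3, seg=GN) has no partner → excluded.
After projecting and ordering:
a.seg | b.attendees | b.seg | b.venue_id
GN | 84 | GN | 5
NU | 166 | NU | 5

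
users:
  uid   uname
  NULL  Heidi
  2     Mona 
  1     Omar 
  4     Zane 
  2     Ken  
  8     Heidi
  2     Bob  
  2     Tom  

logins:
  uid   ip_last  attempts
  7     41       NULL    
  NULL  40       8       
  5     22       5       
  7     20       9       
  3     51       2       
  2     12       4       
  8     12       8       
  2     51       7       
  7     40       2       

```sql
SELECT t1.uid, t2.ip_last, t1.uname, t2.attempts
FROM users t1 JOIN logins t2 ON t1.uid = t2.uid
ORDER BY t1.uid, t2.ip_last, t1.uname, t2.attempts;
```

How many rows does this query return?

9

INNER JOIN keeps only pairs where the ON condition holds.
Matching on t1.uid = t2.uid. A NULL in a compared column never satisfies the condition.
Matched pairs: 9.
Total: 9 rows.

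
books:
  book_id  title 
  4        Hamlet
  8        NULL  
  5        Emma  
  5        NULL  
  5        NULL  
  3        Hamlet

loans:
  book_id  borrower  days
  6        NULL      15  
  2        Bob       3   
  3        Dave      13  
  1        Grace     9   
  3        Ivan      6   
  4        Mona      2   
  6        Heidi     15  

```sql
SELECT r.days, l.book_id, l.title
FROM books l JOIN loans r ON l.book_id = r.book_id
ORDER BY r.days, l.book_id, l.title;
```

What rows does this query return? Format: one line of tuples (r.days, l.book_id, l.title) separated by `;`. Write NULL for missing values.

(2, 4, Hamlet); (6, 3, Hamlet); (13, 3, Hamlet)

INNER JOIN keeps only pairs where the ON condition holds.
Matching on l.book_id = r.book_id.
- book_id=4: 1 matching r row(s), so 1 row(s) emitted.
- book_id=8: no matching r row, dropped.
- book_id=5: no matching r row, dropped.
- book_id=5: no matching r row, dropped.
- book_id=5: no matching r row, dropped.
- book_id=3: 2 matching r row(s), so 2 row(s) emitted.
After projecting and ordering:
r.days | l.book_id | l.title
2 | 4 | Hamlet
6 | 3 | Hamlet
13 | 3 | Hamlet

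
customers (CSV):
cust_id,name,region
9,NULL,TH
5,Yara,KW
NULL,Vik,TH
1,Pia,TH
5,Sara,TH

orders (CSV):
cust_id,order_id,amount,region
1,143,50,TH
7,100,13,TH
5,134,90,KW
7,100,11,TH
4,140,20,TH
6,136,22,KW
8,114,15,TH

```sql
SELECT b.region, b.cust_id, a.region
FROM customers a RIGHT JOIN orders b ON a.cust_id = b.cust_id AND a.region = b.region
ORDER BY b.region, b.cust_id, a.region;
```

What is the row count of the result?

7

RIGHT JOIN keeps every row from `orders`; unmatched rows get NULL for `customers`'s columns.
Matching on a.cust_id = b.cust_id AND a.region = b.region. A NULL in a compared column never satisfies the condition.
- a row (cust_id=9, region=TH): no match.
- a row (cust_id=5, region=KW): matches 1 b row(s) → 1 output row(s).
- a row (cust_id=NULL, region=TH): no match.
- a row (cust_id=1, region=TH): matches 1 b row(s) → 1 output row(s).
- a row (cust_id=5, region=TH): no match.
- 5 b row(s) had no a match → kept, a columns NULL.
Total: 2 matched + 5 padded = 7 rows.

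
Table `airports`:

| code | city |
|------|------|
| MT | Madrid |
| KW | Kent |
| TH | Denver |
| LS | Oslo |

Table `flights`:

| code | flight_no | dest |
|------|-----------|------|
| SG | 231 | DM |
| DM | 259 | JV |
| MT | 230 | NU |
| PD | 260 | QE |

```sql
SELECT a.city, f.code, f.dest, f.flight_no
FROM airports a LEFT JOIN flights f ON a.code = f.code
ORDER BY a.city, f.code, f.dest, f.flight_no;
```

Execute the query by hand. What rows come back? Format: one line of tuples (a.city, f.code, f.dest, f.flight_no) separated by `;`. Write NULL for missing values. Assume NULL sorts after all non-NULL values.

LEFT JOIN keeps every row from `airports`; unmatched rows get NULL for `flights`'s columns.
Matching on a.code = f.code.
- a[0] code=MT → 1 match(es) in f → 1 row(s).
- a[1] code=KW → no match; kept with NULLs on the f side.
- a[2] code=TH → no match; kept with NULLs on the f side.
- a[3] code=LS → no match; kept with NULLs on the f side.
After projecting and ordering:
a.city | f.code | f.dest | f.flight_no
Denver | NULL | NULL | NULL
Kent | NULL | NULL | NULL
Madrid | MT | NU | 230
Oslo | NULL | NULL | NULL

(Denver, NULL, NULL, NULL); (Kent, NULL, NULL, NULL); (Madrid, MT, NU, 230); (Oslo, NULL, NULL, NULL)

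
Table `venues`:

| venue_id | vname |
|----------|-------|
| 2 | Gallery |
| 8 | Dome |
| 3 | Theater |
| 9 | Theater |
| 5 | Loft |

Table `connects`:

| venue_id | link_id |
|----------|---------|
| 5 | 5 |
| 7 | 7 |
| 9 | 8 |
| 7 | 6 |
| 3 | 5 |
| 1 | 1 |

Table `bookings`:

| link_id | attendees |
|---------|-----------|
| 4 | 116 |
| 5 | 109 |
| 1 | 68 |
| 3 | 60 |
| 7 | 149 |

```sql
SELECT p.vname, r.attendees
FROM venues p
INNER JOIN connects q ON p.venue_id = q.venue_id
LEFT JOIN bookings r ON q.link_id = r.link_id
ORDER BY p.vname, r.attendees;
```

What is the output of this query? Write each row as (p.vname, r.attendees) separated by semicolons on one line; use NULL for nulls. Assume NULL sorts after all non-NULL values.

Evaluate left to right. First `venues p INNER JOIN connects q` on venue_id: 3 row(s).
Then LEFT JOIN `bookings r` on link_id: each of those 3 rows is kept; rows whose q.link_id has no match in r get NULL for r's columns.

(Loft, 109); (Theater, 109); (Theater, NULL)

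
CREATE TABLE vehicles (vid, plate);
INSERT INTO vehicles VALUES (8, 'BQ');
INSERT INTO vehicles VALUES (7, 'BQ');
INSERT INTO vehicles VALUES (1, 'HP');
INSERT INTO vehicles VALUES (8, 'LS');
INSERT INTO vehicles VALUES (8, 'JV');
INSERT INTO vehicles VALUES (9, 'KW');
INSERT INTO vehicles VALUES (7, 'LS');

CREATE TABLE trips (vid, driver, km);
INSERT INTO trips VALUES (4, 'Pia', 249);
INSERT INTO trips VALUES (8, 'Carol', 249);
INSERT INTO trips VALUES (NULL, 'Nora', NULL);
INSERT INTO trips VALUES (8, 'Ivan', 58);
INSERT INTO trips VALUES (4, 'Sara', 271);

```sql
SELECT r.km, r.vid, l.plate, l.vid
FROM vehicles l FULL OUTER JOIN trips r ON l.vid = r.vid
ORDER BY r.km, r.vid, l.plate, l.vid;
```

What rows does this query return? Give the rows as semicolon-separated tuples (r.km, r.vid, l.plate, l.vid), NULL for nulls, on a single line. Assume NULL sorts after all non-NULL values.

(58, 8, BQ, 8); (58, 8, JV, 8); (58, 8, LS, 8); (249, 4, NULL, NULL); (249, 8, BQ, 8); (249, 8, JV, 8); (249, 8, LS, 8); (271, 4, NULL, NULL); (NULL, NULL, BQ, 7); (NULL, NULL, HP, 1); (NULL, NULL, KW, 9); (NULL, NULL, LS, 7); (NULL, NULL, NULL, NULL)

FULL OUTER JOIN keeps every row from both sides; unmatched rows get NULL for the other side's columns.
Matching on l.vid = r.vid. A NULL in a compared column never satisfies the condition.
- vid=8: 2 matching r row(s), so 2 row(s) emitted.
- vid=7: no r row matches, row kept with r columns NULL.
- vid=1: no r row matches, row kept with r columns NULL.
- vid=8: 2 matching r row(s), so 2 row(s) emitted.
- vid=8: 2 matching r row(s), so 2 row(s) emitted.
- vid=9: no r row matches, row kept with r columns NULL.
- vid=7: no r row matches, row kept with r columns NULL.
- 3 row(s) from r found no l partner → padded with NULL.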